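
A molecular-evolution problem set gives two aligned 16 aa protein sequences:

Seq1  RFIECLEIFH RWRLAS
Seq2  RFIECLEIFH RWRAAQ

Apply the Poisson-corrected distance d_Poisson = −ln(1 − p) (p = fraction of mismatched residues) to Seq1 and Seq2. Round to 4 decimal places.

0.1335

Mismatches occur at site 14 (L/A), site 16 (S/Q).
p = 2/16 = 0.125000.
d = −ln(1 − 0.125000) = −ln(0.875000) = 0.1335.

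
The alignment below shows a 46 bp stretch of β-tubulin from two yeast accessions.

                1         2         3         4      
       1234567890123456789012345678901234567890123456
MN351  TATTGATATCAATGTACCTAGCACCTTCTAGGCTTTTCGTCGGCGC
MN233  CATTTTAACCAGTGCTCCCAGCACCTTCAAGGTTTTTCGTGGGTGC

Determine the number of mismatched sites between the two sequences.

13

Differing sites — 1:T/C; 5:G/T; 6:A/T; 7:T/A; 9:T/C; 12:A/G; 15:T/C; 16:A/T; 19:T/C; 29:T/A; 33:C/T; 41:C/G; 44:C/T.
That gives 13 mismatches out of 46 aligned sites, so the Hamming distance is 13.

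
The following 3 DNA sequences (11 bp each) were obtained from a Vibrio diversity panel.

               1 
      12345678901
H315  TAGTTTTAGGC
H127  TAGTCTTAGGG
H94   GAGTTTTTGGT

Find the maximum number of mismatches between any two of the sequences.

4

Pairwise Hamming distances:
  H315 vs H127: 2
  H315 vs H94: 3
  H127 vs H94: 4
The largest is 4, between H127 and H94.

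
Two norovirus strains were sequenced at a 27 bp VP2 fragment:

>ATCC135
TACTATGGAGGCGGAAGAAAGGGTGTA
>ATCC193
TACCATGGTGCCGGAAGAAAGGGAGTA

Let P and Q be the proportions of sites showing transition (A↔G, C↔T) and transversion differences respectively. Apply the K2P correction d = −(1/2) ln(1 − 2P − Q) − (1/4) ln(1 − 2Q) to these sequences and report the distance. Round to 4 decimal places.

0.1652

Differing sites — 4:T/C (Ti); 9:A/T (Tv); 11:G/C (Tv); 24:T/A (Tv).
Of the 4 differences, 1 transition and 3 transversions over 27 sites: P = 1/27 = 0.037037, Q = 3/27 = 0.111111.
d = −0.5·ln(0.814815) − 0.25·ln(0.777778) = −0.5·(-0.204794) − 0.25·(-0.251314) = 0.1652.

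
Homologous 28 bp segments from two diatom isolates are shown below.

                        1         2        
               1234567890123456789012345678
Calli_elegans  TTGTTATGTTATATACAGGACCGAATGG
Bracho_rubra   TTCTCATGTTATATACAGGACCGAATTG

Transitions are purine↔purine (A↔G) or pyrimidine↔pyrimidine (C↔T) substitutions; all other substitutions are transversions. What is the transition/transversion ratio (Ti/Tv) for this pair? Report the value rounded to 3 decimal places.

Differing sites — 3:G/C (Tv); 5:T/C (Ti); 27:G/T (Tv).
Of the 3 differences, 1 transition and 2 transversions, so Ti/Tv = 1/2 = 0.500.

0.500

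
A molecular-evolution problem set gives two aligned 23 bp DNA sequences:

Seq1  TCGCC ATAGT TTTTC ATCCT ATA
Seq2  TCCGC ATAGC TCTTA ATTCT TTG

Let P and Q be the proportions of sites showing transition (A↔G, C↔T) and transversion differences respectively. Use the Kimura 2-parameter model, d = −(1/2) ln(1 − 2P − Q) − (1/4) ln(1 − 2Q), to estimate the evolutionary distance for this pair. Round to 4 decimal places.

Mismatches occur at site 3 (G/C, transversion), site 4 (C/G, transversion), site 10 (T/C, transition), site 12 (T/C, transition), site 15 (C/A, transversion), site 18 (C/T, transition), site 21 (A/T, transversion), site 23 (A/G, transition).
Of the 8 differences, 4 transitions and 4 transversions over 23 sites: P = 4/23 = 0.173913, Q = 4/23 = 0.173913.
d = −0.5·ln(0.478261) − 0.25·ln(0.652174) = −0.5·(-0.737599) − 0.25·(-0.427444) = 0.4757.

0.4757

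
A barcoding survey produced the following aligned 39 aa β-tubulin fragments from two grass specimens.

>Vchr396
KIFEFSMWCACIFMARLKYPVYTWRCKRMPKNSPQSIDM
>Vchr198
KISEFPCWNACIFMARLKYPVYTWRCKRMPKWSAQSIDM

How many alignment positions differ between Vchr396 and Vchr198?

6

Mismatches occur at site 3 (F→S), site 6 (S→P), site 7 (M→C), site 9 (C→N), site 32 (N→W), site 34 (P→A).
That gives 6 mismatches out of 39 aligned sites, so the Hamming distance is 6.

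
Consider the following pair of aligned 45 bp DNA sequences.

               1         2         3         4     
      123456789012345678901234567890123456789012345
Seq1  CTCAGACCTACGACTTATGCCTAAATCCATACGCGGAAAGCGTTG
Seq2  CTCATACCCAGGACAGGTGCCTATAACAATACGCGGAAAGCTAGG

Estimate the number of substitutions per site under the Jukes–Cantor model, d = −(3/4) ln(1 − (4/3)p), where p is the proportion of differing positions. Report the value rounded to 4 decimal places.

0.3295

Mismatches occur at site 5 (G↔T), site 9 (T↔C), site 11 (C↔G), site 15 (T↔A), site 16 (T↔G), site 17 (A↔G), site 24 (A↔T), site 26 (T↔A), site 28 (C↔A), site 42 (G↔T), site 43 (T↔A), site 44 (T↔G).
p = 12/45 = 0.266667.
d = −0.75 · ln(1 − (4/3)·0.266667) = −0.75 · ln(0.644444) = −0.75 · (-0.439367) = 0.3295.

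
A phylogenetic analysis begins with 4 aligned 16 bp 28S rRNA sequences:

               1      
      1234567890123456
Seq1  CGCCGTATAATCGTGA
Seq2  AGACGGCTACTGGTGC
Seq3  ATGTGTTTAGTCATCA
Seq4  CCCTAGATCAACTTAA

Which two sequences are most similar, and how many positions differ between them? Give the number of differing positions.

7

Pairwise Hamming distances:
  Seq1 vs Seq2: 7
  Seq1 vs Seq3: 8
  Seq1 vs Seq4: 8
  Seq2 vs Seq3: 10
  Seq2 vs Seq4: 13
  Seq3 vs Seq4: 11
The smallest is 7, between Seq1 and Seq2.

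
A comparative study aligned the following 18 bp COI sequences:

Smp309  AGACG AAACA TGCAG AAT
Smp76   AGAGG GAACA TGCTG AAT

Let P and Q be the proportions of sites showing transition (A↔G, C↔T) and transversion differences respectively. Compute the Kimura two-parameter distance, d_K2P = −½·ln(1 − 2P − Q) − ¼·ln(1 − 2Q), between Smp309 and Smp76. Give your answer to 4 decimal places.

0.1885

The sequences differ at positions 4 (C/G, transversion), 6 (A/G, transition), 14 (A/T, transversion).
Of the 3 differences, 1 transition and 2 transversions over 18 sites: P = 1/18 = 0.055556, Q = 2/18 = 0.111111.
d = −0.5·ln(0.777777) − 0.25·ln(0.777778) = −0.5·(-0.251315) − 0.25·(-0.251314) = 0.1885.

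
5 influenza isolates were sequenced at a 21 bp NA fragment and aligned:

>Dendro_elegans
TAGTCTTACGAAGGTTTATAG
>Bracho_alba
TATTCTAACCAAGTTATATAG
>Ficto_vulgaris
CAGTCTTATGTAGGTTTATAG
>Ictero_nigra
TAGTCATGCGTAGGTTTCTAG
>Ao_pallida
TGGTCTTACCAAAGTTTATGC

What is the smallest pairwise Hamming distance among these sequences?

3

Pairwise Hamming distances:
  Dendro_elegans vs Bracho_alba: 5
  Dendro_elegans vs Ficto_vulgaris: 3
  Dendro_elegans vs Ictero_nigra: 4
  Dendro_elegans vs Ao_pallida: 5
  Bracho_alba vs Ficto_vulgaris: 8
  Bracho_alba vs Ictero_nigra: 9
  Bracho_alba vs Ao_pallida: 8
  Ficto_vulgaris vs Ictero_nigra: 5
  Ficto_vulgaris vs Ao_pallida: 8
  Ictero_nigra vs Ao_pallida: 9
The smallest is 3, between Dendro_elegans and Ficto_vulgaris.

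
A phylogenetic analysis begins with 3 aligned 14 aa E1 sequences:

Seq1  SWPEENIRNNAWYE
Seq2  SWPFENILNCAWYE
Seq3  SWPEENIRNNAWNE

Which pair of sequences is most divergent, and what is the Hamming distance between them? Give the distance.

Pairwise Hamming distances:
  Seq1 vs Seq2: 3
  Seq1 vs Seq3: 1
  Seq2 vs Seq3: 4
The largest is 4, between Seq2 and Seq3.

4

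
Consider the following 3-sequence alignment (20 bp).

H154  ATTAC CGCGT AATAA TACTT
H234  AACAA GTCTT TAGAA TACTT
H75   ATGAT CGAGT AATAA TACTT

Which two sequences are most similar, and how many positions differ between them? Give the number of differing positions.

Pairwise Hamming distances:
  H154 vs H234: 8
  H154 vs H75: 3
  H234 vs H75: 9
The smallest is 3, between H154 and H75.

3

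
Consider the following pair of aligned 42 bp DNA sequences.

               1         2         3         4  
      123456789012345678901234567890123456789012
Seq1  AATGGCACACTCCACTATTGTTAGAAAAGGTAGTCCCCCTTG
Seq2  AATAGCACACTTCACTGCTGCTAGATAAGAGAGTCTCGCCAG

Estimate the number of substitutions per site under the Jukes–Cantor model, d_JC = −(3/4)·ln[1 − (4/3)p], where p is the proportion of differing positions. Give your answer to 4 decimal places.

Differing sites — 4:G/A; 12:C/T; 17:A/G; 18:T/C; 21:T/C; 26:A/T; 30:G/A; 31:T/G; 36:C/T; 38:C/G; 40:T/C; 41:T/A.
p = 12/42 = 0.285714.
d = −0.75 · ln(1 − (4/3)·0.285714) = −0.75 · ln(0.619048) = −0.75 · (-0.479572) = 0.3597.

0.3597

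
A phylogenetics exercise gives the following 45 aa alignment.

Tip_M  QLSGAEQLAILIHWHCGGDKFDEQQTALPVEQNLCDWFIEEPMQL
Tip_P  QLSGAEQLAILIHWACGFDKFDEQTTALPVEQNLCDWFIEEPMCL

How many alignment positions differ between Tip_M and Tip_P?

Mismatches occur at site 15 (H/A), site 18 (G/F), site 25 (Q/T), site 44 (Q/C).
That gives 4 mismatches out of 45 aligned sites, so the Hamming distance is 4.

4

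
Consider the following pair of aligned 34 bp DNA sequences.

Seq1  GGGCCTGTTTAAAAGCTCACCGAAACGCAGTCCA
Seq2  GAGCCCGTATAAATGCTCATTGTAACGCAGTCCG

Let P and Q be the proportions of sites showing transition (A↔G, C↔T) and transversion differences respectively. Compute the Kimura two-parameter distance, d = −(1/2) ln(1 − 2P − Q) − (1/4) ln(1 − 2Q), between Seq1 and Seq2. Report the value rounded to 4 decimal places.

The sequences differ at positions 2 (G/A, transition), 6 (T/C, transition), 9 (T/A, transversion), 14 (A/T, transversion), 20 (C/T, transition), 21 (C/T, transition), 23 (A/T, transversion), 34 (A/G, transition).
Of the 8 differences, 5 transitions and 3 transversions over 34 sites: P = 5/34 = 0.147059, Q = 3/34 = 0.088235.
d = −0.5·ln(0.617647) − 0.25·ln(0.823530) = −0.5·(-0.481838) − 0.25·(-0.194155) = 0.2895.

0.2895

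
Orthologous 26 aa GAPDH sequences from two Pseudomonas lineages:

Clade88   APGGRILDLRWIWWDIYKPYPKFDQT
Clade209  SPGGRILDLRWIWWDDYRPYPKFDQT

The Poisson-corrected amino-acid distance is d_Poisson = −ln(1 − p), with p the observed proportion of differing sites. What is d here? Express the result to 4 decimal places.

0.1226

Mismatches occur at site 1 (A↔S), site 16 (I↔D), site 18 (K↔R).
p = 3/26 = 0.115385.
d = −ln(1 − 0.115385) = −ln(0.884615) = 0.1226.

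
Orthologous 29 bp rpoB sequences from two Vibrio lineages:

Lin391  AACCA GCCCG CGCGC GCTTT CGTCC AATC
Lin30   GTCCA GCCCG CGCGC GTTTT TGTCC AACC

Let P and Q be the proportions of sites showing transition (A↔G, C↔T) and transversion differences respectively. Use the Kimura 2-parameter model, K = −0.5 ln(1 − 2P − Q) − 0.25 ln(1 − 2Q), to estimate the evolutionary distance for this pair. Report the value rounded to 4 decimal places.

0.2036

Mismatches occur at site 1 (A/G, transition), site 2 (A/T, transversion), site 17 (C/T, transition), site 21 (C/T, transition), site 28 (T/C, transition).
Of the 5 differences, 4 transitions and 1 transversion over 29 sites: P = 4/29 = 0.137931, Q = 1/29 = 0.034483.
d = −0.5·ln(0.689655) − 0.25·ln(0.931034) = −0.5·(-0.371564) − 0.25·(-0.071459) = 0.2036.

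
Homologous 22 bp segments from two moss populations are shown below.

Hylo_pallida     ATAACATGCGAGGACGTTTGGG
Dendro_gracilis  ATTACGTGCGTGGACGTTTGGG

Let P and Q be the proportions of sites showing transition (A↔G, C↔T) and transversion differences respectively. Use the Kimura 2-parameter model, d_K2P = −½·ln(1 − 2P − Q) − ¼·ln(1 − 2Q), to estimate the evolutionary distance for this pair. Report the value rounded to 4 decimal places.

0.1505

Mismatches occur at site 3 (A→T, transversion), site 6 (A→G, transition), site 11 (A→T, transversion).
Of the 3 differences, 1 transition and 2 transversions over 22 sites: P = 1/22 = 0.045455, Q = 2/22 = 0.090909.
d = −0.5·ln(0.818181) − 0.25·ln(0.818182) = −0.5·(-0.200672) − 0.25·(-0.200670) = 0.1505.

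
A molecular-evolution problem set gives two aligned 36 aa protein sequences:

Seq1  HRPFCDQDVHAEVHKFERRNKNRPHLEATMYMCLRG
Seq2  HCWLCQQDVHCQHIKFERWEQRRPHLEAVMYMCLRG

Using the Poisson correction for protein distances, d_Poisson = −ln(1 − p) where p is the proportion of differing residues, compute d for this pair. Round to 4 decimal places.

The sequences differ at positions 2 (R/C), 3 (P/W), 4 (F/L), 6 (D/Q), 11 (A/C), 12 (E/Q), 13 (V/H), 14 (H/I), 19 (R/W), 20 (N/E), 21 (K/Q), 22 (N/R), 29 (T/V).
p = 13/36 = 0.361111.
d = −ln(1 − 0.361111) = −ln(0.638889) = 0.4480.

0.4480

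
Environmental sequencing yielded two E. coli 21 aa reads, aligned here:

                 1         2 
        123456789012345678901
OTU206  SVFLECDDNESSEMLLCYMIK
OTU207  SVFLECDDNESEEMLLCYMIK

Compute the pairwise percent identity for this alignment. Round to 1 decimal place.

95.2%

Differing sites — 12:S/E.
20 of the 21 sites match, so the percent identity is 20/21 × 100 = 95.2%.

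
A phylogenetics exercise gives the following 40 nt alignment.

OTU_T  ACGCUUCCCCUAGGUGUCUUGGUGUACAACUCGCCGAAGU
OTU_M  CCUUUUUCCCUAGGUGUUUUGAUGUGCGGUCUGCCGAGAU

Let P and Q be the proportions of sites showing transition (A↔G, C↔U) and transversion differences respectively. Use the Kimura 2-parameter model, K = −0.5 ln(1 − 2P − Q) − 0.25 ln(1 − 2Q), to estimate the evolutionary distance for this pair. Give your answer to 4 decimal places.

0.5513

Mismatches occur at site 1 (A/C, transversion), site 3 (G/U, transversion), site 4 (C/U, transition), site 7 (C/U, transition), site 18 (C/U, transition), site 22 (G/A, transition), site 26 (A/G, transition), site 28 (A/G, transition), site 29 (A/G, transition), site 30 (C/U, transition), site 31 (U/C, transition), site 32 (C/U, transition), site 38 (A/G, transition), site 39 (G/A, transition).
Of the 14 differences, 12 transitions and 2 transversions over 40 sites: P = 12/40 = 0.300000, Q = 2/40 = 0.050000.
d = −0.5·ln(0.350000) − 0.25·ln(0.900000) = −0.5·(-1.049822) − 0.25·(-0.105361) = 0.5513.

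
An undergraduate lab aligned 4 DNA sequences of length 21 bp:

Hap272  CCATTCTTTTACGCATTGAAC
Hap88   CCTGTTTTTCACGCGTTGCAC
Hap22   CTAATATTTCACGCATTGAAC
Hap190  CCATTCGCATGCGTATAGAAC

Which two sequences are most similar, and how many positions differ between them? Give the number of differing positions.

4

Pairwise Hamming distances:
  Hap272 vs Hap88: 6
  Hap272 vs Hap22: 4
  Hap272 vs Hap190: 6
  Hap88 vs Hap22: 6
  Hap88 vs Hap190: 12
  Hap22 vs Hap190: 10
The smallest is 4, between Hap272 and Hap22.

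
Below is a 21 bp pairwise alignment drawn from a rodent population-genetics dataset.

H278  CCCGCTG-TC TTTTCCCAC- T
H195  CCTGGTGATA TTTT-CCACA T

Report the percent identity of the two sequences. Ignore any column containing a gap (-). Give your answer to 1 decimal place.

83.3%

Excluding the 3 gap columns leaves 18 comparable sites.
The sequences differ at positions 3 (C/T), 5 (C/G), 10 (C/A).
15 of the 18 comparable sites match, so the percent identity is 15/18 × 100 = 83.3%.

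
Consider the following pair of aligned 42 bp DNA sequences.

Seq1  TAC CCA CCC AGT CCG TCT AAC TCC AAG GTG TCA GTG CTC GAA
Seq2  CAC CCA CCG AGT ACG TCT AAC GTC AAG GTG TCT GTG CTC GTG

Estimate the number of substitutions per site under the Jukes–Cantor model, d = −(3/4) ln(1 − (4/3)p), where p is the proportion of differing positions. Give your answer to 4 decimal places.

The sequences differ at positions 1 (T/C), 9 (C/G), 13 (C/A), 22 (T/G), 23 (C/T), 33 (A/T), 41 (A/T), 42 (A/G).
p = 8/42 = 0.190476.
d = −0.75 · ln(1 − (4/3)·0.190476) = −0.75 · ln(0.746032) = −0.75 · (-0.292987) = 0.2197.

0.2197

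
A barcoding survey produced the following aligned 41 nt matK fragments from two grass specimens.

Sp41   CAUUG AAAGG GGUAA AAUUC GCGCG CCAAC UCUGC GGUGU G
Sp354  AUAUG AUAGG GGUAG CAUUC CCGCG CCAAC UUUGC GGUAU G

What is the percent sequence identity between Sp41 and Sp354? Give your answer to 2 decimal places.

Mismatches occur at site 1 (C↔A), site 2 (A↔U), site 3 (U↔A), site 7 (A↔U), site 15 (A↔G), site 16 (A↔C), site 21 (G↔C), site 32 (C↔U), site 39 (G↔A).
32 of the 41 sites match, so the percent identity is 32/41 × 100 = 78.05%.

78.05%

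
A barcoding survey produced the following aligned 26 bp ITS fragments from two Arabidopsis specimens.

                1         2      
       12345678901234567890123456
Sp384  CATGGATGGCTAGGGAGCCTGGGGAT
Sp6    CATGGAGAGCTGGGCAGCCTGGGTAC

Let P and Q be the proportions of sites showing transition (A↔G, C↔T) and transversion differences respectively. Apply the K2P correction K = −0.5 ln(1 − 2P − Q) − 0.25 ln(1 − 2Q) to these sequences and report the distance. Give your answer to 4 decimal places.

0.2780

Mismatches occur at site 7 (T/G, transversion), site 8 (G/A, transition), site 12 (A/G, transition), site 15 (G/C, transversion), site 24 (G/T, transversion), site 26 (T/C, transition).
Of the 6 differences, 3 transitions and 3 transversions over 26 sites: P = 3/26 = 0.115385, Q = 3/26 = 0.115385.
d = −0.5·ln(0.653845) − 0.25·ln(0.769230) = −0.5·(-0.424885) − 0.25·(-0.262365) = 0.2780.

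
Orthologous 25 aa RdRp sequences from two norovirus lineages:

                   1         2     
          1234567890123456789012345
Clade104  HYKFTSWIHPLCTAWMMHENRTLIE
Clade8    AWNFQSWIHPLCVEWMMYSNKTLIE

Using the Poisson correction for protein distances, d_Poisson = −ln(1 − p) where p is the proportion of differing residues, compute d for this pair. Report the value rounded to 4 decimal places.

0.4463

The sequences differ at positions 1 (H/A), 2 (Y/W), 3 (K/N), 5 (T/Q), 13 (T/V), 14 (A/E), 18 (H/Y), 19 (E/S), 21 (R/K).
p = 9/25 = 0.360000.
d = −ln(1 − 0.360000) = −ln(0.640000) = 0.4463.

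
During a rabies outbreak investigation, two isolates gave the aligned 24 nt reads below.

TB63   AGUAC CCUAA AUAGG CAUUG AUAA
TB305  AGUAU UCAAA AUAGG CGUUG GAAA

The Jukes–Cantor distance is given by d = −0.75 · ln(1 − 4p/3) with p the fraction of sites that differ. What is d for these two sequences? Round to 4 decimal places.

The sequences differ at positions 5 (C/U), 6 (C/U), 8 (U/A), 17 (A/G), 21 (A/G), 22 (U/A).
p = 6/24 = 0.250000.
d = −0.75 · ln(1 − (4/3)·0.250000) = −0.75 · ln(0.666667) = −0.75 · (-0.405465) = 0.3041.

0.3041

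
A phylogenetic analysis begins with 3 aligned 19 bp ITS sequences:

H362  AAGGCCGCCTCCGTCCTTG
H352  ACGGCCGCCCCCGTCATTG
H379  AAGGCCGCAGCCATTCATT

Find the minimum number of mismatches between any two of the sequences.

3

Pairwise Hamming distances:
  H362 vs H352: 3
  H362 vs H379: 6
  H352 vs H379: 8
The smallest is 3, between H362 and H352.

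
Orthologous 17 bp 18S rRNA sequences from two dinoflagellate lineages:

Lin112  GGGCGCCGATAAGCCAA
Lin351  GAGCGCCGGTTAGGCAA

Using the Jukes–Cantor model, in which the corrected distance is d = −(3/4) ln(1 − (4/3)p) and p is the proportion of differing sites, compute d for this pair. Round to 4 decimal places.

0.2824

Mismatches occur at site 2 (G→A), site 9 (A→G), site 11 (A→T), site 14 (C→G).
p = 4/17 = 0.235294.
d = −0.75 · ln(1 − (4/3)·0.235294) = −0.75 · ln(0.686275) = −0.75 · (-0.376477) = 0.2824.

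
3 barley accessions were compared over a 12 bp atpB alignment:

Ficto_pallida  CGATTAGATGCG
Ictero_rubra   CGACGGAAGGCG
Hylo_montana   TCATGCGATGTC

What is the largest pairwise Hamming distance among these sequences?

Pairwise Hamming distances:
  Ficto_pallida vs Ictero_rubra: 5
  Ficto_pallida vs Hylo_montana: 6
  Ictero_rubra vs Hylo_montana: 8
The largest is 8, between Ictero_rubra and Hylo_montana.

8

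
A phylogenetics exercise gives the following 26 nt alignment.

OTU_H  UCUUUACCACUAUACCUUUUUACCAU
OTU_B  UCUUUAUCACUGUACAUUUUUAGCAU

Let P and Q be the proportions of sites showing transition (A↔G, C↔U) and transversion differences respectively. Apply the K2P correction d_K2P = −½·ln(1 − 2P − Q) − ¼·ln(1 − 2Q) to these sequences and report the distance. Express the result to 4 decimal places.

Differing sites — 7:C/U (Ti); 12:A/G (Ti); 16:C/A (Tv); 23:C/G (Tv).
Of the 4 differences, 2 transitions and 2 transversions over 26 sites: P = 2/26 = 0.076923, Q = 2/26 = 0.076923.
d = −0.5·ln(0.769231) − 0.25·ln(0.846154) = −0.5·(-0.262364) − 0.25·(-0.167054) = 0.1729.

0.1729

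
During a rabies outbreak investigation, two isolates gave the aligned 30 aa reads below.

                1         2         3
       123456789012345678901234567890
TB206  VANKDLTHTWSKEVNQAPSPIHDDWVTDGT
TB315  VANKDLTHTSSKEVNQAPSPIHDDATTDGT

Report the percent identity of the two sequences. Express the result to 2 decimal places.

Mismatches occur at site 10 (W↔S), site 25 (W↔A), site 26 (V↔T).
27 of the 30 sites match, so the percent identity is 27/30 × 100 = 90.00%.

90.00%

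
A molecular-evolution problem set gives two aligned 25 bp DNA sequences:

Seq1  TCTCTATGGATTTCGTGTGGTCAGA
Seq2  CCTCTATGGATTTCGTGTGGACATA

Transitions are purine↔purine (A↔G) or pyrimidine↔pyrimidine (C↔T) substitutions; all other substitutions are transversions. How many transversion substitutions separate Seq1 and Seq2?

Differing sites — 1:T/C (Ti); 21:T/A (Tv); 24:G/T (Tv).
Of the 3 differences, 1 transition and 2 transversions, so the answer is 2.

2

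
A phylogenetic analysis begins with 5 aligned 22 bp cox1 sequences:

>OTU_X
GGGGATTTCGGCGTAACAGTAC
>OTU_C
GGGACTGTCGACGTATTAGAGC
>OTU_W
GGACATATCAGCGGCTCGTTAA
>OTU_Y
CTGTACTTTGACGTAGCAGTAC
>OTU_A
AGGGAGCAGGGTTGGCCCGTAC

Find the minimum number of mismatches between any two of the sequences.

Pairwise Hamming distances:
  OTU_X vs OTU_C: 8
  OTU_X vs OTU_W: 10
  OTU_X vs OTU_Y: 7
  OTU_X vs OTU_A: 11
  OTU_C vs OTU_W: 14
  OTU_C vs OTU_Y: 11
  OTU_C vs OTU_A: 17
  OTU_W vs OTU_Y: 15
  OTU_W vs OTU_A: 15
  OTU_Y vs OTU_A: 14
The smallest is 7, between OTU_X and OTU_Y.

7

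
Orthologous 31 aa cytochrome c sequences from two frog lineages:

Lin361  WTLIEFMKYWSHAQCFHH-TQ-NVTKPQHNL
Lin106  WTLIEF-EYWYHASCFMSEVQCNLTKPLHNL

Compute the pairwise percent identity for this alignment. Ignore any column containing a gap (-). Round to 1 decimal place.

Excluding the 3 gap columns leaves 28 comparable sites.
Mismatches occur at site 8 (K/E), site 11 (S/Y), site 14 (Q/S), site 17 (H/M), site 18 (H/S), site 20 (T/V), site 24 (V/L), site 28 (Q/L).
20 of the 28 comparable sites match, so the percent identity is 20/28 × 100 = 71.4%.

71.4%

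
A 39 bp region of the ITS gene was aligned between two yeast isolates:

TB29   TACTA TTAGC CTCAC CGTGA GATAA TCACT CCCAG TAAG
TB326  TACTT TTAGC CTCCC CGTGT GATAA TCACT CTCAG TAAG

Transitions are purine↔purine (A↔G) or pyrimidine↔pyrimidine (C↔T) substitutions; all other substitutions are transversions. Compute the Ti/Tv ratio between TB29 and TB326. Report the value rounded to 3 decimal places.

0.333

The sequences differ at positions 5 (A/T, transversion), 14 (A/C, transversion), 20 (A/T, transversion), 32 (C/T, transition).
Of the 4 differences, 1 transition and 3 transversions, so Ti/Tv = 1/3 = 0.333.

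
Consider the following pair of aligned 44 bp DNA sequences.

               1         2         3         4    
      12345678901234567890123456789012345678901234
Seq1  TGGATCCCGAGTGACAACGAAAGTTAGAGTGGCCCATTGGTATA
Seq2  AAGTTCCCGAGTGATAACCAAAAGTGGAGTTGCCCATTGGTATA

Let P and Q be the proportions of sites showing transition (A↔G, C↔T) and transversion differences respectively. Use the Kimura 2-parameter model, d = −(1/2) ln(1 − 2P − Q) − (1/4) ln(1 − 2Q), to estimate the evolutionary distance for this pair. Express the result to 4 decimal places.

Differing sites — 1:T/A (Tv); 2:G/A (Ti); 4:A/T (Tv); 15:C/T (Ti); 19:G/C (Tv); 23:G/A (Ti); 24:T/G (Tv); 26:A/G (Ti); 31:G/T (Tv).
Of the 9 differences, 4 transitions and 5 transversions over 44 sites: P = 4/44 = 0.090909, Q = 5/44 = 0.113636.
d = −0.5·ln(0.704546) − 0.25·ln(0.772728) = −0.5·(-0.350202) − 0.25·(-0.257828) = 0.2396.

0.2396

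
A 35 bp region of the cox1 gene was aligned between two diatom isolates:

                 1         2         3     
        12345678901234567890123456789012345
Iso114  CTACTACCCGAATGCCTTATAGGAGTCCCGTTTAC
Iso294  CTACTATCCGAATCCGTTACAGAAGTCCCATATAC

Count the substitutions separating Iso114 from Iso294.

Mismatches occur at site 7 (C→T), site 14 (G→C), site 16 (C→G), site 20 (T→C), site 23 (G→A), site 30 (G→A), site 32 (T→A).
That gives 7 mismatches out of 35 aligned sites, so the Hamming distance is 7.

7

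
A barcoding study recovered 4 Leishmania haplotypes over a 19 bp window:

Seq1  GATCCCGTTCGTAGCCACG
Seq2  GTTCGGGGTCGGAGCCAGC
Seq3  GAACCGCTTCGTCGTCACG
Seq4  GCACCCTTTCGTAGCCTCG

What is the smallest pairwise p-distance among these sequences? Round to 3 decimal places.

Pairwise Hamming distances:
  Seq1 vs Seq2: 7
  Seq1 vs Seq3: 5
  Seq1 vs Seq4: 4
  Seq2 vs Seq3: 10
  Seq2 vs Seq4: 10
  Seq3 vs Seq4: 6
The smallest is 4 mismatches, between Seq1 and Seq4; p = 4/19 = 0.211.

0.211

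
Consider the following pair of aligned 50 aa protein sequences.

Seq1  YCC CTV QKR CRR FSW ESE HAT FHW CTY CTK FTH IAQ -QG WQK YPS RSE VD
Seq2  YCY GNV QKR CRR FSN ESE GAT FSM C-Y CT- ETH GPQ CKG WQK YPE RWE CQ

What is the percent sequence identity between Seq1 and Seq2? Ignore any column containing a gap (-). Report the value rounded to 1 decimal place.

Excluding the 3 gap columns leaves 47 comparable sites.
The sequences differ at positions 3 (C/Y), 4 (C/G), 5 (T/N), 15 (W/N), 19 (H/G), 23 (H/S), 24 (W/M), 31 (F/E), 34 (I/G), 35 (A/P), 38 (Q/K), 45 (S/E), 47 (S/W), 49 (V/C), 50 (D/Q).
32 of the 47 comparable sites match, so the percent identity is 32/47 × 100 = 68.1%.

68.1%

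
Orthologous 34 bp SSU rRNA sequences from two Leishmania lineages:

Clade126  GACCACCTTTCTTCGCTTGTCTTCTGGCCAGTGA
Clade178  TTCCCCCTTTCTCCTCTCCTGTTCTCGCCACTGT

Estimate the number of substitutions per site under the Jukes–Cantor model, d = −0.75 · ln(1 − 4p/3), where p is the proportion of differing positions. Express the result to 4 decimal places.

0.4234

Differing sites — 1:G/T; 2:A/T; 5:A/C; 13:T/C; 15:G/T; 18:T/C; 19:G/C; 21:C/G; 26:G/C; 31:G/C; 34:A/T.
p = 11/34 = 0.323529.
d = −0.75 · ln(1 − (4/3)·0.323529) = −0.75 · ln(0.568628) = −0.75 · (-0.564529) = 0.4234.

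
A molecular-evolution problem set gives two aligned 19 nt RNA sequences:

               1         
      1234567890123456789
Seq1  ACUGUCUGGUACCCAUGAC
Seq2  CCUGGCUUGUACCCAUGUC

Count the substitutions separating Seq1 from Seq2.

4

Mismatches occur at site 1 (A↔C), site 5 (U↔G), site 8 (G↔U), site 18 (A↔U).
That gives 4 mismatches out of 19 aligned sites, so the Hamming distance is 4.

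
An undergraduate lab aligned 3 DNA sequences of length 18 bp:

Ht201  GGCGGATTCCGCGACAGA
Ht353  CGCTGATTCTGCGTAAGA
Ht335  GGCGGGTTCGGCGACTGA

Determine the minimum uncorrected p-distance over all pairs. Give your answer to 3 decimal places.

Pairwise Hamming distances:
  Ht201 vs Ht353: 5
  Ht201 vs Ht335: 3
  Ht353 vs Ht335: 7
The smallest is 3 mismatches, between Ht201 and Ht335; p = 3/18 = 0.167.

0.167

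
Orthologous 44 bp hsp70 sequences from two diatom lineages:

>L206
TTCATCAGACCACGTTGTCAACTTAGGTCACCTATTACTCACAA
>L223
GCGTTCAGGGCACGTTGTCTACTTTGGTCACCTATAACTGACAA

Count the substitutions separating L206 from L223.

10

The sequences differ at positions 1 (T/G), 2 (T/C), 3 (C/G), 4 (A/T), 9 (A/G), 10 (C/G), 20 (A/T), 25 (A/T), 36 (T/A), 40 (C/G).
That gives 10 mismatches out of 44 aligned sites, so the Hamming distance is 10.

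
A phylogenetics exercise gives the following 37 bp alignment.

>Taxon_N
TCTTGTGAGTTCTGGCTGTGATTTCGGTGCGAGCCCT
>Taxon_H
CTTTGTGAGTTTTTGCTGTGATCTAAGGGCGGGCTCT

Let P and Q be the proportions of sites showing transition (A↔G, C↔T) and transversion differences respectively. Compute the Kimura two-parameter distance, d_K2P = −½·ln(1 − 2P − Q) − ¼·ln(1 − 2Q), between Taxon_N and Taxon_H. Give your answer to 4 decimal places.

Mismatches occur at site 1 (T→C, transition), site 2 (C→T, transition), site 12 (C→T, transition), site 14 (G→T, transversion), site 23 (T→C, transition), site 25 (C→A, transversion), site 26 (G→A, transition), site 28 (T→G, transversion), site 32 (A→G, transition), site 35 (C→T, transition).
Of the 10 differences, 7 transitions and 3 transversions over 37 sites: P = 7/37 = 0.189189, Q = 3/37 = 0.081081.
d = −0.5·ln(0.540541) − 0.25·ln(0.837838) = −0.5·(-0.615185) − 0.25·(-0.176931) = 0.3518.

0.3518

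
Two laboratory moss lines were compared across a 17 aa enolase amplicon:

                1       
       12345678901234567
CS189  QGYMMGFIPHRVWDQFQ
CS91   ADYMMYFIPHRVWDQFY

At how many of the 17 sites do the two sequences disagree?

Mismatches occur at site 1 (Q↔A), site 2 (G↔D), site 6 (G↔Y), site 17 (Q↔Y).
That gives 4 mismatches out of 17 aligned sites, so the Hamming distance is 4.

4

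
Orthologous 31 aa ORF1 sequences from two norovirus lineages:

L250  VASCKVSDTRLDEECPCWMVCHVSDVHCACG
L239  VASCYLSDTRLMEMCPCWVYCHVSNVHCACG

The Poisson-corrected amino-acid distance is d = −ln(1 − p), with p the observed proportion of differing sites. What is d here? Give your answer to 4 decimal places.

Mismatches occur at site 5 (K↔Y), site 6 (V↔L), site 12 (D↔M), site 14 (E↔M), site 19 (M↔V), site 20 (V↔Y), site 25 (D↔N).
p = 7/31 = 0.225806.
d = −ln(1 − 0.225806) = −ln(0.774194) = 0.2559.

0.2559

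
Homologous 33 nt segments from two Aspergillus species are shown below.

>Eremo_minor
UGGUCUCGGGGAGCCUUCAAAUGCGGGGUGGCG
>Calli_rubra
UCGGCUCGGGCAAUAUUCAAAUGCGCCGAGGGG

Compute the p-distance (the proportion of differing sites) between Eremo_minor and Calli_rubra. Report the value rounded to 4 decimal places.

0.3030

The sequences differ at positions 2 (G/C), 4 (U/G), 11 (G/C), 13 (G/A), 14 (C/U), 15 (C/A), 26 (G/C), 27 (G/C), 29 (U/A), 32 (C/G).
There are 10 differences over 33 sites, so p = 10/33 = 0.3030.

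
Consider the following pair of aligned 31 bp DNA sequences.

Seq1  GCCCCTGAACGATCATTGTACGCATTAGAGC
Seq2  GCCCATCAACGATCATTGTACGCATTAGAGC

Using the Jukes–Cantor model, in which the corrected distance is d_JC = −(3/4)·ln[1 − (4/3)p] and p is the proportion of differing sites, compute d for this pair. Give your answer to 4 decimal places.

0.0675

The sequences differ at positions 5 (C/A), 7 (G/C).
p = 2/31 = 0.064516.
d = −0.75 · ln(1 − (4/3)·0.064516) = −0.75 · ln(0.913979) = −0.75 · (-0.089948) = 0.0675.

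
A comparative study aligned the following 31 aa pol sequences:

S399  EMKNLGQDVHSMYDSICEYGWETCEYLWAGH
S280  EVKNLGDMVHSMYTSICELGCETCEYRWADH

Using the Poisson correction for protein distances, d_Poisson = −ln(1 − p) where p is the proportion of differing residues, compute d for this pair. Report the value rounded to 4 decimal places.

The sequences differ at positions 2 (M/V), 7 (Q/D), 8 (D/M), 14 (D/T), 19 (Y/L), 21 (W/C), 27 (L/R), 30 (G/D).
p = 8/31 = 0.258065.
d = −ln(1 − 0.258065) = −ln(0.741935) = 0.2985.

0.2985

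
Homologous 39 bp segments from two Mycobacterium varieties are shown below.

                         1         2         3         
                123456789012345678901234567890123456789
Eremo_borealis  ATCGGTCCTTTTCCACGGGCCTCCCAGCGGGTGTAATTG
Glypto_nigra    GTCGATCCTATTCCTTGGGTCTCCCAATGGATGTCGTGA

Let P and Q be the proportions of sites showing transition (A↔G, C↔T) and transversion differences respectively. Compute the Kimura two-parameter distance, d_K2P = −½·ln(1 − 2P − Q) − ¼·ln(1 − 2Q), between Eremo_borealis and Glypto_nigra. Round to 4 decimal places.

The sequences differ at positions 1 (A/G, transition), 5 (G/A, transition), 10 (T/A, transversion), 15 (A/T, transversion), 16 (C/T, transition), 20 (C/T, transition), 27 (G/A, transition), 28 (C/T, transition), 31 (G/A, transition), 35 (A/C, transversion), 36 (A/G, transition), 38 (T/G, transversion), 39 (G/A, transition).
Of the 13 differences, 9 transitions and 4 transversions over 39 sites: P = 9/39 = 0.230769, Q = 4/39 = 0.102564.
d = −0.5·ln(0.435898) − 0.25·ln(0.794872) = −0.5·(-0.830347) − 0.25·(-0.229574) = 0.4726.

0.4726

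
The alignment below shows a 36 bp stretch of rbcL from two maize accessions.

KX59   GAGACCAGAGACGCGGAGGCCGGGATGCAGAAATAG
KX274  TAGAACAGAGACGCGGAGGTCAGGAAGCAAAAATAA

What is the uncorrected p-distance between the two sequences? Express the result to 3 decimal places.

Mismatches occur at site 1 (G/T), site 5 (C/A), site 20 (C/T), site 22 (G/A), site 26 (T/A), site 30 (G/A), site 36 (G/A).
There are 7 differences over 36 sites, so p = 7/36 = 0.194.

0.194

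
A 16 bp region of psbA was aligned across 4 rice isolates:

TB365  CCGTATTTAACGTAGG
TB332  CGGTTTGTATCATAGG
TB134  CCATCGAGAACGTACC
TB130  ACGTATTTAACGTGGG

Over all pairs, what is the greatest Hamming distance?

Pairwise Hamming distances:
  TB365 vs TB332: 5
  TB365 vs TB134: 7
  TB365 vs TB130: 2
  TB332 vs TB134: 10
  TB332 vs TB130: 7
  TB134 vs TB130: 9
The largest is 10, between TB332 and TB134.

10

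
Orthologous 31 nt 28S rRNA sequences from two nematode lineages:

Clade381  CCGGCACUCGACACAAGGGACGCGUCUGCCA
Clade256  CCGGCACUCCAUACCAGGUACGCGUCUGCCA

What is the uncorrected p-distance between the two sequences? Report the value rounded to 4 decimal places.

0.1290

The sequences differ at positions 10 (G/C), 12 (C/U), 15 (A/C), 19 (G/U).
There are 4 differences over 31 sites, so p = 4/31 = 0.1290.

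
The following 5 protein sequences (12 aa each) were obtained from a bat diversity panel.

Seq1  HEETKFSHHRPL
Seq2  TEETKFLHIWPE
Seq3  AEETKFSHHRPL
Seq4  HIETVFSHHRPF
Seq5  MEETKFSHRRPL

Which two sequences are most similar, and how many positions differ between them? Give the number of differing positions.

Pairwise Hamming distances:
  Seq1 vs Seq2: 5
  Seq1 vs Seq3: 1
  Seq1 vs Seq4: 3
  Seq1 vs Seq5: 2
  Seq2 vs Seq3: 5
  Seq2 vs Seq4: 7
  Seq2 vs Seq5: 5
  Seq3 vs Seq4: 4
  Seq3 vs Seq5: 2
  Seq4 vs Seq5: 5
The smallest is 1, between Seq1 and Seq3.

1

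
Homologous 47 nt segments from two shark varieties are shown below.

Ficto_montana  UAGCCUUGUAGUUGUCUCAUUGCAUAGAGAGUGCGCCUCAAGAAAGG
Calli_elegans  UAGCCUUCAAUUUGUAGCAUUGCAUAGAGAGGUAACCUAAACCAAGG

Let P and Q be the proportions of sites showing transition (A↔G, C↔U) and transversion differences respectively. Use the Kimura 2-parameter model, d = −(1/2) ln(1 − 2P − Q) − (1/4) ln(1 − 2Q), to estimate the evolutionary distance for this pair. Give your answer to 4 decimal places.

0.3197

Differing sites — 8:G/C (Tv); 9:U/A (Tv); 11:G/U (Tv); 16:C/A (Tv); 17:U/G (Tv); 32:U/G (Tv); 33:G/U (Tv); 34:C/A (Tv); 35:G/A (Ti); 39:C/A (Tv); 42:G/C (Tv); 43:A/C (Tv).
Of the 12 differences, 1 transition and 11 transversions over 47 sites: P = 1/47 = 0.021277, Q = 11/47 = 0.234043.
d = −0.5·ln(0.723403) − 0.25·ln(0.531914) = −0.5·(-0.323789) − 0.25·(-0.631273) = 0.3197.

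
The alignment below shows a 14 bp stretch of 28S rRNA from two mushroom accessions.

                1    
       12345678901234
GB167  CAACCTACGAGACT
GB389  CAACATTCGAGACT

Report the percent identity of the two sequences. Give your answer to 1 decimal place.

Mismatches occur at site 5 (C→A), site 7 (A→T).
12 of the 14 sites match, so the percent identity is 12/14 × 100 = 85.7%.

85.7%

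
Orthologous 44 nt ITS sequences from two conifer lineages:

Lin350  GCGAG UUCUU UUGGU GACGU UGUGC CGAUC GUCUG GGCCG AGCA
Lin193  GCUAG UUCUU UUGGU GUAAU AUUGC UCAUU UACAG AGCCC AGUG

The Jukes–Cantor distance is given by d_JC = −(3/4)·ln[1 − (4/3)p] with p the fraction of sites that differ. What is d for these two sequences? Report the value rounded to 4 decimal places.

0.4975

The sequences differ at positions 3 (G/U), 17 (A/U), 18 (C/A), 19 (G/A), 21 (U/A), 22 (G/U), 26 (C/U), 27 (G/C), 30 (C/U), 31 (G/U), 32 (U/A), 34 (U/A), 36 (G/A), 40 (G/C), 43 (C/U), 44 (A/G).
p = 16/44 = 0.363636.
d = −0.75 · ln(1 − (4/3)·0.363636) = −0.75 · ln(0.515152) = −0.75 · (-0.663293) = 0.4975.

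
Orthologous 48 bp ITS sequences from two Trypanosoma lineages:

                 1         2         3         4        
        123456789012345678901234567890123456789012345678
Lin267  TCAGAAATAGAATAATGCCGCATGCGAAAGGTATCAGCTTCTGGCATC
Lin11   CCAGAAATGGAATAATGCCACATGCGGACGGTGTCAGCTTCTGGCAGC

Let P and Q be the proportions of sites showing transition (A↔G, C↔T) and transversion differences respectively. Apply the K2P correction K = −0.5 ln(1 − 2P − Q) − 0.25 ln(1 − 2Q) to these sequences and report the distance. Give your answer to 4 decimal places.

0.1656

The sequences differ at positions 1 (T/C, transition), 9 (A/G, transition), 20 (G/A, transition), 27 (A/G, transition), 29 (A/C, transversion), 33 (A/G, transition), 47 (T/G, transversion).
Of the 7 differences, 5 transitions and 2 transversions over 48 sites: P = 5/48 = 0.104167, Q = 2/48 = 0.041667.
d = −0.5·ln(0.749999) − 0.25·ln(0.916666) = −0.5·(-0.287683) − 0.25·(-0.087012) = 0.1656.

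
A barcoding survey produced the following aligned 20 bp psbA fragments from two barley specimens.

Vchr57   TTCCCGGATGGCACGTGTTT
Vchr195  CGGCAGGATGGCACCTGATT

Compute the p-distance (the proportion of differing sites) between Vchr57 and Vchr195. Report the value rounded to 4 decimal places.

Mismatches occur at site 1 (T↔C), site 2 (T↔G), site 3 (C↔G), site 5 (C↔A), site 15 (G↔C), site 18 (T↔A).
There are 6 differences over 20 sites, so p = 6/20 = 0.3000.

0.3000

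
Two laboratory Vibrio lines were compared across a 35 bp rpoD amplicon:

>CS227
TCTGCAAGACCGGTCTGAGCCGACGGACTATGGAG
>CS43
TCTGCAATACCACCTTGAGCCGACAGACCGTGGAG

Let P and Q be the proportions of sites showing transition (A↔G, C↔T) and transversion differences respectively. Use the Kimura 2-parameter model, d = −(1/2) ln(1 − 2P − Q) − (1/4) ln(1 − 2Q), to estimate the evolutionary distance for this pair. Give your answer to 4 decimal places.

Mismatches occur at site 8 (G/T, transversion), site 12 (G/A, transition), site 13 (G/C, transversion), site 14 (T/C, transition), site 15 (C/T, transition), site 25 (G/A, transition), site 29 (T/C, transition), site 30 (A/G, transition).
Of the 8 differences, 6 transitions and 2 transversions over 35 sites: P = 6/35 = 0.171429, Q = 2/35 = 0.057143.
d = −0.5·ln(0.599999) − 0.25·ln(0.885714) = −0.5·(-0.510827) − 0.25·(-0.121361) = 0.2858.

0.2858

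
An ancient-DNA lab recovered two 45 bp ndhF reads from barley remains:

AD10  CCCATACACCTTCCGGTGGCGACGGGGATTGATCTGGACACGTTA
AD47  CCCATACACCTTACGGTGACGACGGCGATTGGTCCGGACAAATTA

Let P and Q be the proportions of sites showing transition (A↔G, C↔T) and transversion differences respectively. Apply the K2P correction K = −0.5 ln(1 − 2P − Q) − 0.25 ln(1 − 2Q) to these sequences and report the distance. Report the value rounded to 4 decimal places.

Mismatches occur at site 13 (C→A, transversion), site 19 (G→A, transition), site 26 (G→C, transversion), site 32 (A→G, transition), site 35 (T→C, transition), site 41 (C→A, transversion), site 42 (G→A, transition).
Of the 7 differences, 4 transitions and 3 transversions over 45 sites: P = 4/45 = 0.088889, Q = 3/45 = 0.066667.
d = −0.5·ln(0.755555) − 0.25·ln(0.866666) = −0.5·(-0.280303) − 0.25·(-0.143102) = 0.1759.

0.1759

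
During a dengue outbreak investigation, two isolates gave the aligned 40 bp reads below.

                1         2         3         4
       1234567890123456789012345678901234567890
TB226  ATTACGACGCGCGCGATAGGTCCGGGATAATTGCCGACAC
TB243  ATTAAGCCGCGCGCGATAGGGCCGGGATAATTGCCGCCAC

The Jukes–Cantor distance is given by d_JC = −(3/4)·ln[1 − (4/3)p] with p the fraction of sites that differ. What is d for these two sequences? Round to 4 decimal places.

Differing sites — 5:C/A; 7:A/C; 21:T/G; 37:A/C.
p = 4/40 = 0.100000.
d = −0.75 · ln(1 − (4/3)·0.100000) = −0.75 · ln(0.866667) = −0.75 · (-0.143100) = 0.1073.

0.1073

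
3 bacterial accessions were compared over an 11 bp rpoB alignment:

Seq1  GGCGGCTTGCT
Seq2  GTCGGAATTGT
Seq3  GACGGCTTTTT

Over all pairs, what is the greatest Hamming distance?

Pairwise Hamming distances:
  Seq1 vs Seq2: 5
  Seq1 vs Seq3: 3
  Seq2 vs Seq3: 4
The largest is 5, between Seq1 and Seq2.

5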